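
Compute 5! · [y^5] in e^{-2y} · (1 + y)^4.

The EGF product rule gives c_5 = Σ_{k_1+k_2=5} C(5; k_1,k_2) · ∏ g_i(k_i), where e^{-2y} gives (-2)^k; (1+y)^4 gives the falling factorial (4)_k.
g_1(k) for k = 0…5: 1, -2, 4, -8, 16, -32.
g_2(k) for k = 0…5: 1, 4, 12, 24, 24, 0.
c_5 = Σ_k C(5,k)·g_1(k)·g_2(5−k) = 5·(-2)·24 + 10·4·24 + 10·(-8)·12 + 5·16·4 + 1·(-32)·1 = −240 + 960 − 960 + 320 − 32 = 48.

48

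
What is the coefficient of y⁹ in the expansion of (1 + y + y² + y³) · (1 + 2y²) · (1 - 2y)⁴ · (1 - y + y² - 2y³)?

128

(1 + y + y² + y³) has coefficients 1,1,1,1 for degrees 0…3.
(1 + 2y²) has coefficients 1,0,2,0,0,0,0,0,0,0 for degrees 0…9.
Multiplying by (1 - 2y)⁴ gives running coefficients 1,-8,26,-48,64,-64,32,0,0,0 for degrees 0…9.
Finally multiplying by (1 - y + y² - 2y³), the product of all factors after the first has coefficients 1,-9,35,-84,154,-228,256,-224,160,-64 for degrees 0…9.
[y⁹] = 1·(-64) + 1·160 + 1·(-224) + 1·256 = 128.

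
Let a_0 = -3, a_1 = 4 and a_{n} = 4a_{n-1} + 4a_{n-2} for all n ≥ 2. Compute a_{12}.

The ordinary generating function has denominator 1 - 4q - 4q^2.
Iterating the recurrence: a_0,…,a_{12} = -3, 4, 4, 32, 144, 704, 3392, 16384, 79104, 381952, 1844224, 8904704, 42995712.

42995712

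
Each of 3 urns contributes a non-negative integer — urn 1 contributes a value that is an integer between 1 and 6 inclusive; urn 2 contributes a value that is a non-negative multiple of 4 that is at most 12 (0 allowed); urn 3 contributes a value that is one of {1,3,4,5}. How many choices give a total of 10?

The generating function for the choices is (z + z^2 + z^3 + z^4 + z^5 + z^6)·(1 + z^4 + z^8 + z^12)·(z + z^3 + z^4 + z^5); the count is [z^10].
(z + z^2 + z^3 + z^4 + z^5 + z^6) has coefficients 0,1,1,1,1,1,1 for degrees 0…6.
(1 + z^4 + z^8 + z^12) has coefficients 1,0,0,0,1,0,0,0,1,0,0 for degrees 0…10.
Finally multiplying by (z + z^3 + z^4 + z^5), the product of all factors after the first has coefficients 0,1,0,1,1,2,0,1,1,2,0 for degrees 0…10.
[z^10] = 1·2 + 1·1 + 1·1 + 1·0 + 1·2 + 1·1 = 7.

7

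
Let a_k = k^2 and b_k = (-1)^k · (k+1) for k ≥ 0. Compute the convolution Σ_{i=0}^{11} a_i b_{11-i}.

This is [x^11] in the product of the two ordinary generating functions.
Σ = 0·(-12) + 1·11 + 4·(-10) + 9·9 + 16·(-8) + 25·7 + 36·(-6) + 49·5 + 64·(-4) + 81·3 + 100·(-2) + 121·1 = 36.

36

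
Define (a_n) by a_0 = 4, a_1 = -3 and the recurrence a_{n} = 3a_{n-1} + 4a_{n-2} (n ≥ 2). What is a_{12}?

The ordinary generating function has denominator 1 - 3y - 4y^2.
Iterating the recurrence: a_0,…,a_{12} = 4, -3, 7, 9, 55, 201, 823, 3273, 13111, 52425, 209719, 838857, 3355447.

3355447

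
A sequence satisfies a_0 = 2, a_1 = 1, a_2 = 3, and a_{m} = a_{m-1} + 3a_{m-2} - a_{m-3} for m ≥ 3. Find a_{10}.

The ordinary generating function has denominator 1 - z - 3z^2 + z^3.
Iterating the recurrence: a_0,…,a_{10} = 2, 1, 3, 4, 12, 21, 53, 104, 242, 501, 1123.

1123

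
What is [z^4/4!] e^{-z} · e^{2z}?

1

The EGF product rule gives c_4 = Σ_{k_1+k_2=4} C(4; k_1,k_2) · ∏ g_i(k_i), where e^{-z} gives (-1)^k; e^{2z} gives (2)^k.
g_1(k) for k = 0…4: 1, -1, 1, -1, 1.
g_2(k) for k = 0…4: 1, 2, 4, 8, 16.
c_4 = Σ_k C(4,k)·g_1(k)·g_2(4−k) = 1·1·16 + 4·(-1)·8 + 6·1·4 + 4·(-1)·2 + 1·1·1 = 16 − 32 + 24 − 8 + 1 = 1.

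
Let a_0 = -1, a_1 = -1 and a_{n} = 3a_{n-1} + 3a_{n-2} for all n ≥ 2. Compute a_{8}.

The ordinary generating function has denominator 1 - 3x - 3x^2.
Iterating the recurrence: a_0,…,a_{8} = -1, -1, -6, -21, -81, -306, -1161, -4401, -16686.

-16686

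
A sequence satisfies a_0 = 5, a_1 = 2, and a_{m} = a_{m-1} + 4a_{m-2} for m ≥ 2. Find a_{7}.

The ordinary generating function has denominator 1 - x - 4x^2.
Iterating the recurrence: a_0,…,a_{7} = 5, 2, 22, 30, 118, 238, 710, 1662.

1662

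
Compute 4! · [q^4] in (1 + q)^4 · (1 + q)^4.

1680

The EGF product rule gives c_4 = Σ_{k_1+k_2=4} C(4; k_1,k_2) · ∏ g_i(k_i), where (1+q)^4 gives the falling factorial (4)_k; (1+q)^4 gives the falling factorial (4)_k.
g_1(k) for k = 0…4: 1, 4, 12, 24, 24.
g_2(k) for k = 0…4: 1, 4, 12, 24, 24.
c_4 = Σ_k C(4,k)·g_1(k)·g_2(4−k) = 1·1·24 + 4·4·24 + 6·12·12 + 4·24·4 + 1·24·1 = 24 + 384 + 864 + 384 + 24 = 1680.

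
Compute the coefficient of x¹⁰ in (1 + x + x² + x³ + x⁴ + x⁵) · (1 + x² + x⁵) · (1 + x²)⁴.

(1 + x + x² + x³ + x⁴ + x⁵) has coefficients 1,1,1,1,1,1 for degrees 0…5.
(1 + x² + x⁵) has coefficients 1,0,1,0,0,1,0,0,0,0,0 for degrees 0…10.
Finally multiplying by (1 + x²)⁴, the product of all factors after the first has coefficients 1,0,5,0,10,1,10,4,5,6,1 for degrees 0…10.
[x¹⁰] = 1·1 + 1·6 + 1·5 + 1·4 + 1·10 + 1·1 = 27.

27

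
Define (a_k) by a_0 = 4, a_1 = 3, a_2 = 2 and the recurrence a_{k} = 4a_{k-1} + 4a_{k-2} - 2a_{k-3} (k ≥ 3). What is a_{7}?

5484

The ordinary generating function has denominator 1 - 4q - 4q^2 + 2q^3.
Iterating the recurrence: a_0,…,a_{7} = 4, 3, 2, 12, 50, 244, 1152, 5484.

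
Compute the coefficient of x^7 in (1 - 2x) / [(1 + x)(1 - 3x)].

546

The denominator gives the recurrence a_n = 2a_(n−1) + 3a_(n−2) for n ≥ 2; the numerator fixes a_0 = 1, a_1 = 0.
Iterating: 1, 0, 3, 6, 21, 60, 183, 546, so a_7 = 546.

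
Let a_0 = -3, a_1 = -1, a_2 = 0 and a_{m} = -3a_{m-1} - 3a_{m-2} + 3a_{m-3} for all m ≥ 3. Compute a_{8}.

The ordinary generating function has denominator 1 + 3x + 3x^2 - 3x^3.
Iterating the recurrence: a_0,…,a_{8} = -3, -1, 0, -6, 15, -27, 18, 72, -351.

-351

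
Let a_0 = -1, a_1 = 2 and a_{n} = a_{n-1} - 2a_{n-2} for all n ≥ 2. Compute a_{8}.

The ordinary generating function has denominator 1 - t + 2t^2.
Iterating the recurrence: a_0,…,a_{8} = -1, 2, 4, 0, -8, -8, 8, 24, 8.

8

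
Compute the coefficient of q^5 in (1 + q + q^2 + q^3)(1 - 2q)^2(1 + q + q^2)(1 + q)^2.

8

(1 + q + q^2 + q^3) has coefficients 1,1,1,1 for degrees 0…3.
(1 - 2q)^2 has coefficients 1,-4,4,0,0,0 for degrees 0…5.
Multiplying by (1 + q + q^2) gives running coefficients 1,-3,1,0,4,0 for degrees 0…5.
Finally multiplying by (1 + q)^2, the product of all factors after the first has coefficients 1,-1,-4,-1,5,8 for degrees 0…5.
[q^5] = 1·8 + 1·5 + 1·(-1) + 1·(-4) = 8.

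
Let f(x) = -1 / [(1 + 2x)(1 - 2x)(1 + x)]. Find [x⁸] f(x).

-341

Partial fractions give a closed form: a_n = (-1)·(-2)^n + (-1/3)·2^n + (1/3)·(-1)^n.
At n = 8: a_8 = -341.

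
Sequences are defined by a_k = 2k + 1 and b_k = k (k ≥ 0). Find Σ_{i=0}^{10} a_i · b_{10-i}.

385

The convolution is the x^10 coefficient of A(x)B(x).
Σ = 1·10 + 3·9 + 5·8 + 7·7 + 9·6 + 11·5 + 13·4 + 15·3 + 17·2 + 19·1 + 21·0 = 385.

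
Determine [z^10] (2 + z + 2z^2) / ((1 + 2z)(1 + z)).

4093

The denominator gives the recurrence a_n = −3a_(n−1) − 2a_(n−2) for n ≥ 3; the numerator fixes a_0 = 2, a_1 = -5, a_2 = 13.
Iterating: 2, -5, 13, -29, 61, -125, 253, -509, 1021, -2045, 4093, so a_10 = 4093.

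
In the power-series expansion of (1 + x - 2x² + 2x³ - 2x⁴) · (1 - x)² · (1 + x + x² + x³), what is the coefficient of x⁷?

-4

(1 + x - 2x² + 2x³ - 2x⁴) has coefficients 1,1,-2,2,-2 for degrees 0…4.
(1 - x)² has coefficients 1,-2,1,0,0,0,0,0 for degrees 0…7.
Finally multiplying by (1 + x + x² + x³), the product of all factors after the first has coefficients 1,-1,0,0,-1,1,0,0 for degrees 0…7.
[x⁷] = 1·0 + 1·0 − 2·1 + 2·(-1) − 2·0 = -4.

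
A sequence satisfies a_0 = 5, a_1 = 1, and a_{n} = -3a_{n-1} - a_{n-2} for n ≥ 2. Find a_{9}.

The ordinary generating function has denominator 1 + 3z + z^2.
Iterating the recurrence: a_0,…,a_{9} = 5, 1, -8, 23, -61, 160, -419, 1097, -2872, 7519.

7519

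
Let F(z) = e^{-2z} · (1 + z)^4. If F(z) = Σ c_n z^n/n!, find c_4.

8

The EGF product rule gives c_4 = Σ_{k_1+k_2=4} C(4; k_1,k_2) · ∏ g_i(k_i), where e^{-2z} gives (-2)^k; (1+z)^4 gives the falling factorial (4)_k.
g_1(k) for k = 0…4: 1, -2, 4, -8, 16.
g_2(k) for k = 0…4: 1, 4, 12, 24, 24.
c_4 = Σ_k C(4,k)·g_1(k)·g_2(4−k) = 1·1·24 + 4·(-2)·24 + 6·4·12 + 4·(-8)·4 + 1·16·1 = 24 − 192 + 288 − 128 + 16 = 8.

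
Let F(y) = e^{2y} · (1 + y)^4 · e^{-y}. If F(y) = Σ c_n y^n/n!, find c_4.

The EGF product rule gives c_4 = Σ_{k_1+k_2+k_3=4} C(4; k_1,k_2,k_3) · ∏ g_i(k_i), where e^{2y} gives (2)^k; (1+y)^4 gives the falling factorial (4)_k; e^{-y} gives (-1)^k.
g_1(k) for k = 0…4: 1, 2, 4, 8, 16.
g_2(k) for k = 0…4: 1, 4, 12, 24, 24.
g_3(k) for k = 0…4: 1, -1, 1, -1, 1.
First combine the last two factors: h(k) = Σ_j C(k,j)·g_2(j)·g_3(k−j) for k = 0…4: 1, 3, 5, -1, -15.
c_4 = Σ_k C(4,k)·g_1(k)·h(4−k) = 1·1·(-15) + 4·2·(-1) + 6·4·5 + 4·8·3 + 1·16·1 = −15 − 8 + 120 + 96 + 16 = 209.

209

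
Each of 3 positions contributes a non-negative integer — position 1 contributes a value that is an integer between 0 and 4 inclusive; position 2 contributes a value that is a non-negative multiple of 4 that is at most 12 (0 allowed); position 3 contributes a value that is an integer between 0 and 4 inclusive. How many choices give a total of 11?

The generating function for the choices is (1 + y + y^2 + y^3 + y^4)·(1 + y^4 + y^8 + y^12)·(1 + y + y^2 + y^3 + y^4); the count is [y^11].
(1 + y + y^2 + y^3 + y^4) has coefficients 1,1,1,1,1 for degrees 0…4.
(1 + y^4 + y^8 + y^12) has coefficients 1,0,0,0,1,0,0,0,1,0,0,0 for degrees 0…11.
Finally multiplying by (1 + y + y^2 + y^3 + y^4), the product of all factors after the first has coefficients 1,1,1,1,2,1,1,1,2,1,1,1 for degrees 0…11.
[y^11] = 1·1 + 1·1 + 1·1 + 1·2 + 1·1 = 6.

6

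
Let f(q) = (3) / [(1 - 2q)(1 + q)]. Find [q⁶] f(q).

The denominator gives the recurrence a_n = a_(n−1) + 2a_(n−2) for n ≥ 2; the numerator fixes a_0 = 3, a_1 = 3.
Iterating: 3, 3, 9, 15, 33, 63, 129, so a_6 = 129.

129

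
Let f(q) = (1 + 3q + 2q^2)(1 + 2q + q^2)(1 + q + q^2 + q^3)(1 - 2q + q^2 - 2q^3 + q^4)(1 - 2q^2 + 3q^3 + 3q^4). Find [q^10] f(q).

(1 + 3q + 2q^2) has coefficients 1,3,2 for degrees 0…2.
(1 + 2q + q^2) has coefficients 1,2,1,0,0,0,0,0,0,0,0 for degrees 0…10.
Multiplying by (1 + q + q^2 + q^3) gives running coefficients 1,3,4,4,3,1,0,0,0,0,0 for degrees 0…10.
Multiplying by (1 - 2q + q^2 - 2q^3 + q^4) gives running coefficients 1,1,-1,-3,-6,-6,-3,-1,1,1,0 for degrees 0…10.
Finally multiplying by (1 - 2q^2 + 3q^3 + 3q^4), the product of all factors after the first has coefficients 1,1,-3,-2,2,0,-3,-16,-29,-24,-14 for degrees 0…10.
[q^10] = 1·(-14) + 3·(-24) + 2·(-29) = -144.

-144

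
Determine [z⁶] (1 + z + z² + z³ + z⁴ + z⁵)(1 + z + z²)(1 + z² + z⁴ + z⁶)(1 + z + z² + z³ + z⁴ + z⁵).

35

(1 + z + z² + z³ + z⁴ + z⁵) has coefficients 1,1,1,1,1,1 for degrees 0…5.
(1 + z + z²) has coefficients 1,1,1,0,0,0,0 for degrees 0…6.
Multiplying by (1 + z² + z⁴ + z⁶) gives running coefficients 1,1,2,1,2,1,2 for degrees 0…6.
Finally multiplying by (1 + z + z² + z³ + z⁴ + z⁵), the product of all factors after the first has coefficients 1,2,4,5,7,8,9 for degrees 0…6.
[z⁶] = 1·9 + 1·8 + 1·7 + 1·5 + 1·4 + 1·2 = 35.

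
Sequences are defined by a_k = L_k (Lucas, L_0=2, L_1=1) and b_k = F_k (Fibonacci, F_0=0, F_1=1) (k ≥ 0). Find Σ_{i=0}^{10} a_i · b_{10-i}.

This is [x^10] in the product of the two ordinary generating functions.
Σ = 2·55 + 1·34 + 3·21 + 4·13 + 7·8 + 11·5 + 18·3 + 29·2 + 47·1 + 76·1 + 123·0 = 605.

605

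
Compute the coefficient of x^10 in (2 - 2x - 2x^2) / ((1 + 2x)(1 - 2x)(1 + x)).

2730

The denominator gives the recurrence a_n = −a_(n−1) + 4a_(n−2) + 4a_(n−3) for n ≥ 3; the numerator fixes a_0 = 2, a_1 = -4, a_2 = 10.
Iterating: 2, -4, 10, -18, 42, -74, 170, -298, 682, -1194, 2730, so a_10 = 2730.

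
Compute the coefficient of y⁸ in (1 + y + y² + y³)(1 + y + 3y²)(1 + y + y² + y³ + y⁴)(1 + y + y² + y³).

(1 + y + y² + y³) has coefficients 1,1,1,1 for degrees 0…3.
(1 + y + 3y²) has coefficients 1,1,3,0,0,0,0,0,0 for degrees 0…8.
Multiplying by (1 + y + y² + y³ + y⁴) gives running coefficients 1,2,5,5,5,4,3,0,0 for degrees 0…8.
Finally multiplying by (1 + y + y² + y³), the product of all factors after the first has coefficients 1,3,8,13,17,19,17,12,7 for degrees 0…8.
[y⁸] = 1·7 + 1·12 + 1·17 + 1·19 = 55.

55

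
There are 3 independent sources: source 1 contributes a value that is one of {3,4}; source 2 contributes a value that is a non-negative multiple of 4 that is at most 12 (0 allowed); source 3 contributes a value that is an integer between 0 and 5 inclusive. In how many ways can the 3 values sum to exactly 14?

2

The generating function for the choices is (z³ + z⁴)·(1 + z⁴ + z⁸ + z¹²)·(1 + z + z² + z³ + z⁴ + z⁵); the count is [z¹⁴].
(z³ + z⁴) has coefficients 0,0,0,1,1 for degrees 0…4.
(1 + z⁴ + z⁸ + z¹²) has coefficients 1,0,0,0,1,0,0,0,1,0,0,0,1,0,0 for degrees 0…14.
Finally multiplying by (1 + z + z² + z³ + z⁴ + z⁵), the product of all factors after the first has coefficients 1,1,1,1,2,2,1,1,2,2,1,1,2,2,1 for degrees 0…14.
[z¹⁴] = 1·1 + 1·1 = 2.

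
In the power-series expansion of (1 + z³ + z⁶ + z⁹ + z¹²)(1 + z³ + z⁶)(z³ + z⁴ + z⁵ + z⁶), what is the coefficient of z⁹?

5

(1 + z³ + z⁶ + z⁹ + z¹²) has coefficients 1,0,0,1,0,0,1,0,0,1 for degrees 0…9.
(1 + z³ + z⁶) has coefficients 1,0,0,1,0,0,1,0,0,0 for degrees 0…9.
Finally multiplying by (z³ + z⁴ + z⁵ + z⁶), the product of all factors after the first has coefficients 0,0,0,1,1,1,2,1,1,2 for degrees 0…9.
[z⁹] = 1·2 + 1·2 + 1·1 + 1·0 = 5.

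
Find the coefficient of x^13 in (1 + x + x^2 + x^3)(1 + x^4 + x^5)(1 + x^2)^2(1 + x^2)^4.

77

(1 + x + x^2 + x^3) has coefficients 1,1,1,1 for degrees 0…3.
(1 + x^4 + x^5) has coefficients 1,0,0,0,1,1,0,0,0,0,0,0,0,0 for degrees 0…13.
Multiplying by (1 + x^2)^2 gives running coefficients 1,0,2,0,2,1,2,2,1,1,0,0,0,0 for degrees 0…13.
Finally multiplying by (1 + x^2)^4, the product of all factors after the first has coefficients 1,0,6,0,16,1,26,6,30,15,26,20,16,15 for degrees 0…13.
[x^13] = 1·15 + 1·16 + 1·20 + 1·26 = 77.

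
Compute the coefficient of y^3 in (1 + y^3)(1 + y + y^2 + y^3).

2

(1 + y^3) has coefficients 1,0,0,1 for degrees 0…3.
(1 + y + y^2 + y^3) has coefficients 1,1,1,1 for degrees 0…3.
[y^3] = 1·1 + 1·1 = 2.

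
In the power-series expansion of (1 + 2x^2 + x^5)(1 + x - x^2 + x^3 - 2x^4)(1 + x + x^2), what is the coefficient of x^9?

(1 + 2x^2 + x^5) has coefficients 1,0,2,0,0,1 for degrees 0…5.
(1 + x - x^2 + x^3 - 2x^4) has coefficients 1,1,-1,1,-2,0,0,0,0,0 for degrees 0…9.
Finally multiplying by (1 + x + x^2), the product of all factors after the first has coefficients 1,2,1,1,-2,-1,-2,0,0,0 for degrees 0…9.
[x^9] = 1·0 + 2·0 + 1·(-2) = -2.

-2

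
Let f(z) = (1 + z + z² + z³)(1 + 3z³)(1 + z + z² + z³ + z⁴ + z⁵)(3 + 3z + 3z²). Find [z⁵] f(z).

90

(1 + z + z² + z³) has coefficients 1,1,1,1 for degrees 0…3.
(1 + 3z³) has coefficients 1,0,0,3,0,0 for degrees 0…5.
Multiplying by (1 + z + z² + z³ + z⁴ + z⁵) gives running coefficients 1,1,1,4,4,4 for degrees 0…5.
Finally multiplying by (3 + 3z + 3z²), the product of all factors after the first has coefficients 3,6,9,18,27,36 for degrees 0…5.
[z⁵] = 1·36 + 1·27 + 1·18 + 1·9 = 90.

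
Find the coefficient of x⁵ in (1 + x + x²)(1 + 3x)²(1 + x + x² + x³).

40

(1 + x + x²) has coefficients 1,1,1 for degrees 0…2.
(1 + 3x)² has coefficients 1,6,9,0,0,0 for degrees 0…5.
Finally multiplying by (1 + x + x² + x³), the product of all factors after the first has coefficients 1,7,16,16,15,9 for degrees 0…5.
[x⁵] = 1·9 + 1·15 + 1·16 = 40.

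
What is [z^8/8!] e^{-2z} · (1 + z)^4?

1536

The EGF product rule gives c_8 = Σ_{k_1+k_2=8} C(8; k_1,k_2) · ∏ g_i(k_i), where e^{-2z} gives (-2)^k; (1+z)^4 gives the falling factorial (4)_k.
g_1(k) for k = 0…8: 1, -2, 4, -8, 16, -32, 64, -128, 256.
g_2(k) for k = 0…8: 1, 4, 12, 24, 24, 0, 0, 0, 0.
c_8 = Σ_k C(8,k)·g_1(k)·g_2(8−k) = 70·16·24 + 56·(-32)·24 + 28·64·12 + 8·(-128)·4 + 1·256·1 = 26880 − 43008 + 21504 − 4096 + 256 = 1536.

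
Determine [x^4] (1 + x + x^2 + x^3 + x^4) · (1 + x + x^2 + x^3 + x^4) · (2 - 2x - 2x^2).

-4

(1 + x + x^2 + x^3 + x^4) has coefficients 1,1,1,1,1 for degrees 0…4.
(1 + x + x^2 + x^3 + x^4) has coefficients 1,1,1,1,1 for degrees 0…4.
Finally multiplying by (2 - 2x - 2x^2), the product of all factors after the first has coefficients 2,0,-2,-2,-2 for degrees 0…4.
[x^4] = 1·(-2) + 1·(-2) + 1·(-2) + 1·0 + 1·2 = -4.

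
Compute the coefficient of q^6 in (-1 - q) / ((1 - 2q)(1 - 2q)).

The denominator gives the recurrence a_n = 4a_(n−1) − 4a_(n−2) for n ≥ 2; the numerator fixes a_0 = -1, a_1 = -5.
Iterating: -1, -5, -16, -44, -112, -272, -640, so a_6 = -640.

-640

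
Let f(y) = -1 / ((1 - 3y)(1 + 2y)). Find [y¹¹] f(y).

Partial fractions give a closed form: a_n = (-3/5)·3^n + (-2/5)·(-2)^n.
At n = 11: a_11 = -105469.

-105469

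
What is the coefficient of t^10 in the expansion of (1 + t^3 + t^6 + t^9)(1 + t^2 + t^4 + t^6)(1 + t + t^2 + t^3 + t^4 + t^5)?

8

(1 + t^3 + t^6 + t^9) has coefficients 1,0,0,1,0,0,1,0,0,1 for degrees 0…9.
(1 + t^2 + t^4 + t^6) has coefficients 1,0,1,0,1,0,1,0,0,0,0 for degrees 0…10.
Finally multiplying by (1 + t + t^2 + t^3 + t^4 + t^5), the product of all factors after the first has coefficients 1,1,2,2,3,3,3,3,2,2,1 for degrees 0…10.
[t^10] = 1·1 + 1·3 + 1·3 + 1·1 = 8.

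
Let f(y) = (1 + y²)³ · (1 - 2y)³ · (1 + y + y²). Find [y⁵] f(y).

-29

(1 + y²)³ has coefficients 1,0,3,0,3,0 for degrees 0…5.
(1 - 2y)³ has coefficients 1,-6,12,-8,0,0 for degrees 0…5.
Finally multiplying by (1 + y + y²), the product of all factors after the first has coefficients 1,-5,7,-2,4,-8 for degrees 0…5.
[y⁵] = 1·(-8) + 3·(-2) + 3·(-5) = -29.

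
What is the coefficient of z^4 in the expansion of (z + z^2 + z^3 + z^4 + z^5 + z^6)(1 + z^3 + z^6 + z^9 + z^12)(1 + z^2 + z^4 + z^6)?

(z + z^2 + z^3 + z^4 + z^5 + z^6) has coefficients 0,1,1,1,1 for degrees 0…4.
(1 + z^3 + z^6 + z^9 + z^12) has coefficients 1,0,0,1,0 for degrees 0…4.
Finally multiplying by (1 + z^2 + z^4 + z^6), the product of all factors after the first has coefficients 1,0,1,1,1 for degrees 0…4.
[z^4] = 1·1 + 1·1 + 1·0 + 1·1 = 3.

3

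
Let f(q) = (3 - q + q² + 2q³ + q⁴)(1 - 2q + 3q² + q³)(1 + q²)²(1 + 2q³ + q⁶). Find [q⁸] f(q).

(3 - q + q² + 2q³ + q⁴) has coefficients 3,-1,1,2,1 for degrees 0…4.
(1 - 2q + 3q² + q³) has coefficients 1,-2,3,1,0,0,0,0,0 for degrees 0…8.
Multiplying by (1 + q²)² gives running coefficients 1,-2,5,-3,7,0,3,1,0 for degrees 0…8.
Finally multiplying by (1 + 2q³ + q⁶), the product of all factors after the first has coefficients 1,-2,5,-1,3,10,-2,13,5 for degrees 0…8.
[q⁸] = 3·5 − 1·13 + 1·(-2) + 2·10 + 1·3 = 23.

23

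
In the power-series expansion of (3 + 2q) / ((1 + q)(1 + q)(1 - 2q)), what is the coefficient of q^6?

The denominator gives the recurrence a_n = 3a_(n−2) + 2a_(n−3) for n ≥ 3; the numerator fixes a_0 = 3, a_1 = 2, a_2 = 9.
Iterating: 3, 2, 9, 12, 31, 54, 117, so a_6 = 117.

117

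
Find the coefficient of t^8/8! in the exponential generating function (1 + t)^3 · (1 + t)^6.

362880

The EGF product rule gives c_8 = Σ_{k_1+k_2=8} C(8; k_1,k_2) · ∏ g_i(k_i), where (1+t)^3 gives the falling factorial (3)_k; (1+t)^6 gives the falling factorial (6)_k.
g_1(k) for k = 0…8: 1, 3, 6, 6, 0, 0, 0, 0, 0.
g_2(k) for k = 0…8: 1, 6, 30, 120, 360, 720, 720, 0, 0.
c_8 = Σ_k C(8,k)·g_1(k)·g_2(8−k) = 28·6·720 + 56·6·720 = 120960 + 241920 = 362880.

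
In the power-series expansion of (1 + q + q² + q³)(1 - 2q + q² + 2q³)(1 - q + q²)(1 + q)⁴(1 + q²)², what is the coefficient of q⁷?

(1 + q + q² + q³) has coefficients 1,1,1,1 for degrees 0…3.
(1 - 2q + q² + 2q³) has coefficients 1,-2,1,2,0,0,0,0 for degrees 0…7.
Multiplying by (1 - q + q²) gives running coefficients 1,-3,4,-1,-1,2,0,0 for degrees 0…7.
Multiplying by (1 + q)⁴ gives running coefficients 1,1,-2,1,8,5,2,7 for degrees 0…7.
Finally multiplying by (1 + q²)², the product of all factors after the first has coefficients 1,1,0,3,5,8,16,18 for degrees 0…7.
[q⁷] = 1·18 + 1·16 + 1·8 + 1·5 = 47.

47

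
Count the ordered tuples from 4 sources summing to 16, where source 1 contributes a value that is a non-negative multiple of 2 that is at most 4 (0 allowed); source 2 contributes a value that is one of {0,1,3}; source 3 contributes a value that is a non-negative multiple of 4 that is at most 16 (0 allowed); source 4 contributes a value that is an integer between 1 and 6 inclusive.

13

The generating function for the choices is (1 + z^2 + z^4)·(1 + z + z^3)·(1 + z^4 + z^8 + z^12 + z^16)·(z + z^2 + z^3 + z^4 + z^5 + z^6); the count is [z^16].
(1 + z^2 + z^4) has coefficients 1,0,1,0,1 for degrees 0…4.
(1 + z + z^3) has coefficients 1,1,0,1,0,0,0,0,0,0,0,0,0,0,0,0,0 for degrees 0…16.
Multiplying by (1 + z^4 + z^8 + z^12 + z^16) gives running coefficients 1,1,0,1,1,1,0,1,1,1,0,1,1,1,0,1,1 for degrees 0…16.
Finally multiplying by (z + z^2 + z^3 + z^4 + z^5 + z^6), the product of all factors after the first has coefficients 0,1,2,2,3,4,5,4,4,5,5,4,4,5,5,4,4 for degrees 0…16.
[z^16] = 1·4 + 1·5 + 1·4 = 13.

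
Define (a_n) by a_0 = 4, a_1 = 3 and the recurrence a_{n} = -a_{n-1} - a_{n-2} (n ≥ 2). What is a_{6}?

The ordinary generating function has denominator 1 + y + y^2.
Iterating the recurrence: a_0,…,a_{6} = 4, 3, -7, 4, 3, -7, 4.

4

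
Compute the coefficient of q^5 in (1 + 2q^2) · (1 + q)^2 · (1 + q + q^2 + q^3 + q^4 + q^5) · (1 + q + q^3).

(1 + 2q^2) has coefficients 1,0,2 for degrees 0…2.
(1 + q)^2 has coefficients 1,2,1,0,0,0 for degrees 0…5.
Multiplying by (1 + q + q^2 + q^3 + q^4 + q^5) gives running coefficients 1,3,4,4,4,4 for degrees 0…5.
Finally multiplying by (1 + q + q^3), the product of all factors after the first has coefficients 1,4,7,9,11,12 for degrees 0…5.
[q^5] = 1·12 + 2·9 = 30.

30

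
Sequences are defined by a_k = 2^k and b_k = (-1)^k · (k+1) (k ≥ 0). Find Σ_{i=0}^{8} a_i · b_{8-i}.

117

Write out a_i and b_{8-i} for i = 0,…,8 and sum the products.
Σ = 1·9 + 2·(-8) + 4·7 + 8·(-6) + 16·5 + 32·(-4) + 64·3 + 128·(-2) + 256·1 = 117.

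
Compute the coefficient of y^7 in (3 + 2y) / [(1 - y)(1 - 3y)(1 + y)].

9020

Partial fractions give a closed form: a_n = (-5/4)·1^n + (33/8)·3^n + (1/8)·(-1)^n.
At n = 7: a_7 = 9020.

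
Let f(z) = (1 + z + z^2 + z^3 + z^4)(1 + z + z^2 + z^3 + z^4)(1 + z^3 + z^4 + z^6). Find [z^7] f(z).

(1 + z + z^2 + z^3 + z^4) has coefficients 1,1,1,1,1 for degrees 0…4.
(1 + z + z^2 + z^3 + z^4) has coefficients 1,1,1,1,1,0,0,0 for degrees 0…7.
Finally multiplying by (1 + z^3 + z^4 + z^6), the product of all factors after the first has coefficients 1,1,1,2,3,2,3,3 for degrees 0…7.
[z^7] = 1·3 + 1·3 + 1·2 + 1·3 + 1·2 = 13.

13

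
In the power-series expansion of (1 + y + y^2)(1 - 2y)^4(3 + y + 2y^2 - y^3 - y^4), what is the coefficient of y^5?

(1 + y + y^2) has coefficients 1,1,1 for degrees 0…2.
(1 - 2y)^4 has coefficients 1,-8,24,-32,16,0 for degrees 0…5.
Finally multiplying by (3 + y + 2y^2 - y^3 - y^4), the product of all factors after the first has coefficients 3,-23,66,-89,71,-64 for degrees 0…5.
[y^5] = 1·(-64) + 1·71 + 1·(-89) = -82.

-82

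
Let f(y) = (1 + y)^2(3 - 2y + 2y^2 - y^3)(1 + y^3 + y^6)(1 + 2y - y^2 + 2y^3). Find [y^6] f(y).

(1 + y)^2 has coefficients 1,2,1 for degrees 0…2.
(3 - 2y + 2y^2 - y^3) has coefficients 3,-2,2,-1,0,0,0 for degrees 0…6.
Multiplying by (1 + y^3 + y^6) gives running coefficients 3,-2,2,2,-2,2,2 for degrees 0…6.
Finally multiplying by (1 + 2y - y^2 + 2y^3), the product of all factors after the first has coefficients 3,4,-5,14,-4,0,12 for degrees 0…6.
[y^6] = 1·12 + 2·0 + 1·(-4) = 8.

8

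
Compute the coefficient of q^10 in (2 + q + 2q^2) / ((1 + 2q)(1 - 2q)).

The denominator gives the recurrence a_n = 4a_(n−2) for n ≥ 3; the numerator fixes a_0 = 2, a_1 = 1, a_2 = 10.
Iterating: 2, 1, 10, 4, 40, 16, 160, 64, 640, 256, 2560, so a_10 = 2560.

2560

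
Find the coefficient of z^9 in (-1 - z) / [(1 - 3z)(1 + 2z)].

The denominator gives the recurrence a_n = a_(n−1) + 6a_(n−2) for n ≥ 2; the numerator fixes a_0 = -1, a_1 = -2.
Iterating: -1, -2, -8, -20, -68, -188, -596, -1724, -5300, -15644, so a_9 = -15644.

-15644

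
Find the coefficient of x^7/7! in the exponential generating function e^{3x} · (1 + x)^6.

1017495

The EGF product rule gives c_7 = Σ_{k_1+k_2=7} C(7; k_1,k_2) · ∏ g_i(k_i), where e^{3x} gives (3)^k; (1+x)^6 gives the falling factorial (6)_k.
g_1(k) for k = 0…7: 1, 3, 9, 27, 81, 243, 729, 2187.
g_2(k) for k = 0…7: 1, 6, 30, 120, 360, 720, 720, 0.
c_7 = Σ_k C(7,k)·g_1(k)·g_2(7−k) = 7·3·720 + 21·9·720 + 35·27·360 + 35·81·120 + 21·243·30 + 7·729·6 + 1·2187·1 = 15120 + 136080 + 340200 + 340200 + 153090 + 30618 + 2187 = 1017495.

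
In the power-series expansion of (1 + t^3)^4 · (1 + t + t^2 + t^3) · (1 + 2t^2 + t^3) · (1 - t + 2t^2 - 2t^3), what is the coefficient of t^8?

(1 + t^3)^4 has coefficients 1,0,0,4,0,0,6,0,0 for degrees 0…8.
(1 + t + t^2 + t^3) has coefficients 1,1,1,1,0,0,0,0,0 for degrees 0…8.
Multiplying by (1 + 2t^2 + t^3) gives running coefficients 1,1,3,4,3,3,1,0,0 for degrees 0…8.
Finally multiplying by (1 - t + 2t^2 - 2t^3), the product of all factors after the first has coefficients 1,0,4,1,3,2,-4,-1,-4 for degrees 0…8.
[t^8] = 1·(-4) + 4·2 + 6·4 = 28.

28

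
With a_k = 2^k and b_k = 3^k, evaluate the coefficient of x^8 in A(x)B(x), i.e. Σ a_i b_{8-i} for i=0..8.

Write out a_i and b_{8-i} for i = 0,…,8 and sum the products.
Σ = 1·6561 + 2·2187 + 4·729 + 8·243 + 16·81 + 32·27 + 64·9 + 128·3 + 256·1 = 19171.

19171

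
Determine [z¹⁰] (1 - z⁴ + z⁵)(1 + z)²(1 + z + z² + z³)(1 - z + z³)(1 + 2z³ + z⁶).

(1 - z⁴ + z⁵) has coefficients 1,0,0,0,-1,1 for degrees 0…5.
(1 + z)² has coefficients 1,2,1,0,0,0,0,0,0,0,0 for degrees 0…10.
Multiplying by (1 + z + z² + z³) gives running coefficients 1,3,4,4,3,1,0,0,0,0,0 for degrees 0…10.
Multiplying by (1 - z + z³) gives running coefficients 1,2,1,1,2,2,3,3,1,0,0 for degrees 0…10.
Finally multiplying by (1 + 2z³ + z⁶), the product of all factors after the first has coefficients 1,2,1,3,6,4,6,9,6,7,8 for degrees 0…10.
[z¹⁰] = 1·8 − 1·6 + 1·4 = 6.

6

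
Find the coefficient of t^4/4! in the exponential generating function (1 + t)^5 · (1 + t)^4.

3024

The EGF product rule gives c_4 = Σ_{k_1+k_2=4} C(4; k_1,k_2) · ∏ g_i(k_i), where (1+t)^5 gives the falling factorial (5)_k; (1+t)^4 gives the falling factorial (4)_k.
g_1(k) for k = 0…4: 1, 5, 20, 60, 120.
g_2(k) for k = 0…4: 1, 4, 12, 24, 24.
c_4 = Σ_k C(4,k)·g_1(k)·g_2(4−k) = 1·1·24 + 4·5·24 + 6·20·12 + 4·60·4 + 1·120·1 = 24 + 480 + 1440 + 960 + 120 = 3024.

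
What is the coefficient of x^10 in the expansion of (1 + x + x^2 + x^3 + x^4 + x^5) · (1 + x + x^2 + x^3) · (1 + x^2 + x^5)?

(1 + x + x^2 + x^3 + x^4 + x^5) has coefficients 1,1,1,1,1,1 for degrees 0…5.
(1 + x + x^2 + x^3) has coefficients 1,1,1,1,0,0,0,0,0,0,0 for degrees 0…10.
Finally multiplying by (1 + x^2 + x^5), the product of all factors after the first has coefficients 1,1,2,2,1,2,1,1,1,0,0 for degrees 0…10.
[x^10] = 1·0 + 1·0 + 1·1 + 1·1 + 1·1 + 1·2 = 5.

5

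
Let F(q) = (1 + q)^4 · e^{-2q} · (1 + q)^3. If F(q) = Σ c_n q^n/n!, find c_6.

400

The EGF product rule gives c_6 = Σ_{k_1+k_2+k_3=6} C(6; k_1,k_2,k_3) · ∏ g_i(k_i), where (1+q)^4 gives the falling factorial (4)_k; e^{-2q} gives (-2)^k; (1+q)^3 gives the falling factorial (3)_k.
g_1(k) for k = 0…6: 1, 4, 12, 24, 24, 0, 0.
g_2(k) for k = 0…6: 1, -2, 4, -8, 16, -32, 64.
g_3(k) for k = 0…6: 1, 3, 6, 6, 0, 0, 0.
First combine the last two factors: h(k) = Σ_j C(k,j)·g_2(j)·g_3(k−j) for k = 0…6: 1, 1, -2, -2, 16, -32, -32.
c_6 = Σ_k C(6,k)·g_1(k)·h(6−k) = 1·1·(-32) + 6·4·(-32) + 15·12·16 + 20·24·(-2) + 15·24·(-2) = −32 − 768 + 2880 − 960 − 720 = 400.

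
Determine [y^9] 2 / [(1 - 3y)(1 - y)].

59048

Partial fractions give a closed form: a_n = (3)·3^n + (-1)·1^n.
At n = 9: a_9 = 59048.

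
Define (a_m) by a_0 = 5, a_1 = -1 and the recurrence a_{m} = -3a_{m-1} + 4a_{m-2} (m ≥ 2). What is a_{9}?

The ordinary generating function has denominator 1 + 3x - 4x^2.
Iterating the recurrence: a_0,…,a_{9} = 5, -1, 23, -73, 311, -1225, 4919, -19657, 78647, -314569.

-314569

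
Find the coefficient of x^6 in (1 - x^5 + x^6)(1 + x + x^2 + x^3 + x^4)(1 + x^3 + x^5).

2

(1 - x^5 + x^6) has coefficients 1,0,0,0,0,-1,1 for degrees 0…6.
(1 + x + x^2 + x^3 + x^4) has coefficients 1,1,1,1,1,0,0 for degrees 0…6.
Finally multiplying by (1 + x^3 + x^5), the product of all factors after the first has coefficients 1,1,1,2,2,2,2 for degrees 0…6.
[x^6] = 1·2 − 1·1 + 1·1 = 2.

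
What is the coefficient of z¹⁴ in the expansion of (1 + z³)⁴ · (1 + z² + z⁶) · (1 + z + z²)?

(1 + z³)⁴ has coefficients 1,0,0,4,0,0,6,0,0,4,0,0,1 for degrees 0…12.
(1 + z² + z⁶) has coefficients 1,0,1,0,0,0,1,0,0,0,0,0,0,0,0 for degrees 0…14.
Finally multiplying by (1 + z + z²), the product of all factors after the first has coefficients 1,1,2,1,1,0,1,1,1,0,0,0,0,0,0 for degrees 0…14.
[z¹⁴] = 1·0 + 4·0 + 6·1 + 4·0 + 1·2 = 8.

8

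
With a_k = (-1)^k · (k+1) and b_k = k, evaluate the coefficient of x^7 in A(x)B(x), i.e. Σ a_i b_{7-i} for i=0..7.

4

Write out a_i and b_{7-i} for i = 0,…,7 and sum the products.
Σ = 1·7 − 2·6 + 3·5 − 4·4 + 5·3 − 6·2 + 7·1 − 8·0 = 4.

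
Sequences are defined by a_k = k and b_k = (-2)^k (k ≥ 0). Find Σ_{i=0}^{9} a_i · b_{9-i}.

117

The convolution is the x^9 coefficient of A(x)B(x).
Σ = 0·(-512) + 1·256 + 2·(-128) + 3·64 + 4·(-32) + 5·16 + 6·(-8) + 7·4 + 8·(-2) + 9·1 = 117.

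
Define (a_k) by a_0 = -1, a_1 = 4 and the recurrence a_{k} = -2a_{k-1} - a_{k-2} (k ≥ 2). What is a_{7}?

The ordinary generating function has denominator 1 + 2q + q^2.
Iterating the recurrence: a_0,…,a_{7} = -1, 4, -7, 10, -13, 16, -19, 22.

22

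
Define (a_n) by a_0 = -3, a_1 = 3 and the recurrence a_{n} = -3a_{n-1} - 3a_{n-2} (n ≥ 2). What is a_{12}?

The ordinary generating function has denominator 1 + 3x + 3x^2.
Iterating the recurrence: a_0,…,a_{12} = -3, 3, 0, -9, 27, -54, 81, -81, 0, 243, -729, 1458, -2187.

-2187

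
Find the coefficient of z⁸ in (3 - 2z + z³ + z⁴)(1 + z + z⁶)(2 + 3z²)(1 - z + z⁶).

(3 - 2z + z³ + z⁴) has coefficients 3,-2,0,1,1 for degrees 0…4.
(1 + z + z⁶) has coefficients 1,1,0,0,0,0,1,0,0 for degrees 0…8.
Multiplying by (2 + 3z²) gives running coefficients 2,2,3,3,0,0,2,0,3 for degrees 0…8.
Finally multiplying by (1 - z + z⁶), the product of all factors after the first has coefficients 2,0,1,0,-3,0,4,0,6 for degrees 0…8.
[z⁸] = 3·6 − 2·0 + 1·0 + 1·(-3) = 15.

15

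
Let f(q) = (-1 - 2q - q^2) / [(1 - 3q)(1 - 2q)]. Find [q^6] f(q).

-3600

The denominator gives the recurrence a_n = 5a_(n−1) − 6a_(n−2) for n ≥ 3; the numerator fixes a_0 = -1, a_1 = -7, a_2 = -30.
Iterating: -1, -7, -30, -108, -360, -1152, -3600, so a_6 = -3600.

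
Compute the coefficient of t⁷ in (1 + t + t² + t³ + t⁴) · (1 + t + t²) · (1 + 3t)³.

(1 + t + t² + t³ + t⁴) has coefficients 1,1,1,1,1 for degrees 0…4.
(1 + t + t²) has coefficients 1,1,1,0,0,0,0,0 for degrees 0…7.
Finally multiplying by (1 + 3t)³, the product of all factors after the first has coefficients 1,10,37,63,54,27,0,0 for degrees 0…7.
[t⁷] = 1·0 + 1·0 + 1·27 + 1·54 + 1·63 = 144.

144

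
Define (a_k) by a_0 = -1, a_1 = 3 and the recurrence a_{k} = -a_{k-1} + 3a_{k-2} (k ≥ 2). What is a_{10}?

-5001

The ordinary generating function has denominator 1 + q - 3q^2.
Iterating the recurrence: a_0,…,a_{10} = -1, 3, -6, 15, -33, 78, -177, 411, -942, 2175, -5001.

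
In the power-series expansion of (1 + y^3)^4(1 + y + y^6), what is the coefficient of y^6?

7

(1 + y^3)^4 has coefficients 1,0,0,4,0,0,6 for degrees 0…6.
(1 + y + y^6) has coefficients 1,1,0,0,0,0,1 for degrees 0…6.
[y^6] = 1·1 + 4·0 + 6·1 = 7.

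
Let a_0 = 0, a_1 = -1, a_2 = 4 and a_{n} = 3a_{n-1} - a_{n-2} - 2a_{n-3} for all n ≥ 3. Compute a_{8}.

The ordinary generating function has denominator 1 - 3q + q^2 + 2q^3.
Iterating the recurrence: a_0,…,a_{8} = 0, -1, 4, 13, 37, 90, 207, 457, 984.

984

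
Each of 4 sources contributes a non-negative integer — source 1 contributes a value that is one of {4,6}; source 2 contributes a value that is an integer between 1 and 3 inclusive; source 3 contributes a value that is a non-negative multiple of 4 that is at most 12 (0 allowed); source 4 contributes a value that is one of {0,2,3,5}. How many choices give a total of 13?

6

The generating function for the choices is (y⁴ + y⁶)·(y + y² + y³)·(1 + y⁴ + y⁸ + y¹²)·(1 + y² + y³ + y⁵); the count is [y¹³].
(y⁴ + y⁶) has coefficients 0,0,0,0,1,0,1 for degrees 0…6.
(y + y² + y³) has coefficients 0,1,1,1,0,0,0,0,0,0,0,0,0,0 for degrees 0…13.
Multiplying by (1 + y⁴ + y⁸ + y¹²) gives running coefficients 0,1,1,1,0,1,1,1,0,1,1,1,0,1 for degrees 0…13.
Finally multiplying by (1 + y² + y³ + y⁵), the product of all factors after the first has coefficients 0,1,1,2,2,3,3,3,3,3,3,3,3,3 for degrees 0…13.
[y¹³] = 1·3 + 1·3 = 6.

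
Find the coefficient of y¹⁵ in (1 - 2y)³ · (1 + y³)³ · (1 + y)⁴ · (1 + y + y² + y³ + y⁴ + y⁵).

(1 - 2y)³ has coefficients 1,-6,12,-8 for degrees 0…3.
(1 + y³)³ has coefficients 1,0,0,3,0,0,3,0,0,1,0,0,0,0,0,0 for degrees 0…15.
Multiplying by (1 + y)⁴ gives running coefficients 1,4,6,7,13,18,15,15,18,13,7,6,4,1,0,0 for degrees 0…15.
Finally multiplying by (1 + y + y² + y³ + y⁴ + y⁵), the product of all factors after the first has coefficients 1,5,11,18,31,49,63,74,86,92,86,74,63,49,31,18 for degrees 0…15.
[y¹⁵] = 1·18 − 6·31 + 12·49 − 8·63 = -84.

-84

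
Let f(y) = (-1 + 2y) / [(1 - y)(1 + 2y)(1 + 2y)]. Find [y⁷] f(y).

The denominator gives the recurrence a_n = −3a_(n−1) + 4a_(n−3) for n ≥ 3; the numerator fixes a_0 = -1, a_1 = 5, a_2 = -15.
Iterating: -1, 5, -15, 41, -103, 249, -583, 1337, so a_7 = 1337.

1337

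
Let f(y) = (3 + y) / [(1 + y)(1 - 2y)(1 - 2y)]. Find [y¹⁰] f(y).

26738

The denominator gives the recurrence a_n = 3a_(n−1) − 4a_(n−3) for n ≥ 3; the numerator fixes a_0 = 3, a_1 = 10, a_2 = 30.
Iterating: 3, 10, 30, 78, 194, 462, 1074, 2446, 5490, 12174, 26738, so a_10 = 26738.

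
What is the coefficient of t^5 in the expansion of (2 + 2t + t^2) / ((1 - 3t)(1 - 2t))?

The denominator gives the recurrence a_n = 5a_(n−1) − 6a_(n−2) for n ≥ 3; the numerator fixes a_0 = 2, a_1 = 12, a_2 = 49.
Iterating: 2, 12, 49, 173, 571, 1817, so a_5 = 1817.

1817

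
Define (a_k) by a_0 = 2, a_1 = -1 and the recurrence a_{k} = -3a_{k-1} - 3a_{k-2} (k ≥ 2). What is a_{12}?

The ordinary generating function has denominator 1 + 3t + 3t^2.
Iterating the recurrence: a_0,…,a_{12} = 2, -1, -3, 12, -27, 45, -54, 27, 81, -324, 729, -1215, 1458.

1458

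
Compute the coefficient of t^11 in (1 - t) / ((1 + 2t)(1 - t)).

-2048

Partial fractions give a closed form: a_n = (1)·(-2)^n.
At n = 11: a_11 = -2048.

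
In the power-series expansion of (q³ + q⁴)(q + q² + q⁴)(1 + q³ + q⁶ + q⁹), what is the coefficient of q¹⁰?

(q³ + q⁴) has coefficients 0,0,0,1,1 for degrees 0…4.
(q + q² + q⁴) has coefficients 0,1,1,0,1,0,0,0,0,0,0 for degrees 0…10.
Finally multiplying by (1 + q³ + q⁶ + q⁹), the product of all factors after the first has coefficients 0,1,1,0,2,1,0,2,1,0,2 for degrees 0…10.
[q¹⁰] = 1·2 + 1·0 = 2.

2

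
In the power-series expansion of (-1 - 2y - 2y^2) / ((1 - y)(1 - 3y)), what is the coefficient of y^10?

The denominator gives the recurrence a_n = 4a_(n−1) − 3a_(n−2) for n ≥ 3; the numerator fixes a_0 = -1, a_1 = -6, a_2 = -23.
Iterating: -1, -6, -23, -74, -227, -686, -2063, -6194, -18587, -55766, -167303, so a_10 = -167303.

-167303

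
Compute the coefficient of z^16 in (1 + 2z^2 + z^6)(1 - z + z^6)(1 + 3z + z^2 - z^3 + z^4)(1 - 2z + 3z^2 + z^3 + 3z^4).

(1 + 2z^2 + z^6) has coefficients 1,0,2,0,0,0,1 for degrees 0…6.
(1 - z + z^6) has coefficients 1,-1,0,0,0,0,1,0,0,0,0,0,0,0,0,0,0 for degrees 0…16.
Multiplying by (1 + 3z + z^2 - z^3 + z^4) gives running coefficients 1,2,-2,-2,2,-1,1,3,1,-1,1,0,0,0,0,0,0 for degrees 0…16.
Finally multiplying by (1 - 2z + 3z^2 + z^3 + 3z^4), the product of all factors after the first has coefficients 1,0,-3,9,5,-7,1,-6,3,4,12,5,5,-2,3,0,0 for degrees 0…16.
[z^16] = 1·0 + 2·3 + 1·12 = 18.

18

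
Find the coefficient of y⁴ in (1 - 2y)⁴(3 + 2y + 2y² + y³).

24

(1 - 2y)⁴ has coefficients 1,-8,24,-32,16 for degrees 0…4.
(3 + 2y + 2y² + y³) has coefficients 3,2,2,1,0 for degrees 0…4.
[y⁴] = 1·0 − 8·1 + 24·2 − 32·2 + 16·3 = 24.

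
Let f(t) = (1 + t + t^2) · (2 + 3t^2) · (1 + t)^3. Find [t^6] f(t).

(1 + t + t^2) has coefficients 1,1,1 for degrees 0…2.
(2 + 3t^2) has coefficients 2,0,3,0,0,0,0 for degrees 0…6.
Finally multiplying by (1 + t)^3, the product of all factors after the first has coefficients 2,6,9,11,9,3,0 for degrees 0…6.
[t^6] = 1·0 + 1·3 + 1·9 = 12.

12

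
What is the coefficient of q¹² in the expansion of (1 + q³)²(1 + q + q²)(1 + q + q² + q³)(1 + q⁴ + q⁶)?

12

(1 + q³)² has coefficients 1,0,0,2,0,0,1 for degrees 0…6.
(1 + q + q²) has coefficients 1,1,1,0,0,0,0,0,0,0,0,0,0 for degrees 0…12.
Multiplying by (1 + q + q² + q³) gives running coefficients 1,2,3,3,2,1,0,0,0,0,0,0,0 for degrees 0…12.
Finally multiplying by (1 + q⁴ + q⁶), the product of all factors after the first has coefficients 1,2,3,3,3,3,4,5,5,4,2,1,0 for degrees 0…12.
[q¹²] = 1·0 + 2·4 + 1·4 = 12.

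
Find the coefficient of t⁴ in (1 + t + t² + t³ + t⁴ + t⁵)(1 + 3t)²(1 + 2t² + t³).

55

(1 + t + t² + t³ + t⁴ + t⁵) has coefficients 1,1,1,1,1 for degrees 0…4.
(1 + 3t)² has coefficients 1,6,9,0,0 for degrees 0…4.
Finally multiplying by (1 + 2t² + t³), the product of all factors after the first has coefficients 1,6,11,13,24 for degrees 0…4.
[t⁴] = 1·24 + 1·13 + 1·11 + 1·6 + 1·1 = 55.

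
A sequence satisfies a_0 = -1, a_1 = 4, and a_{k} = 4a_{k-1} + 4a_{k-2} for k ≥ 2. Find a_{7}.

The ordinary generating function has denominator 1 - 4y - 4y^2.
Iterating the recurrence: a_0,…,a_{7} = -1, 4, 12, 64, 304, 1472, 7104, 34304.

34304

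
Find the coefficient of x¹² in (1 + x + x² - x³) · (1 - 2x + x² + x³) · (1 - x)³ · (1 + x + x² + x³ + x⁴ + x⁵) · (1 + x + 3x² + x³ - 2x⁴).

(1 + x + x² - x³) has coefficients 1,1,1,-1 for degrees 0…3.
(1 - 2x + x² + x³) has coefficients 1,-2,1,1,0,0,0,0,0,0,0,0,0 for degrees 0…12.
Multiplying by (1 - x)³ gives running coefficients 1,-5,10,-9,2,2,-1,0,0,0,0,0,0 for degrees 0…12.
Multiplying by (1 + x + x² + x³ + x⁴ + x⁵) gives running coefficients 1,-4,6,-3,-1,1,-1,4,-6,3,1,-1,0 for degrees 0…12.
Finally multiplying by (1 + x + 3x² + x³ - 2x⁴), the product of all factors after the first has coefficients 1,-3,5,-8,8,5,-18,11,-2,6,-8,-5,17 for degrees 0…12.
[x¹²] = 1·17 + 1·(-5) + 1·(-8) − 1·6 = -2.

-2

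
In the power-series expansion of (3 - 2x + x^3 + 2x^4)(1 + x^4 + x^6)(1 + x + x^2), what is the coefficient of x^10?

5

(3 - 2x + x^3 + 2x^4) has coefficients 3,-2,0,1,2 for degrees 0…4.
(1 + x^4 + x^6) has coefficients 1,0,0,0,1,0,1,0,0,0,0 for degrees 0…10.
Finally multiplying by (1 + x + x^2), the product of all factors after the first has coefficients 1,1,1,0,1,1,2,1,1,0,0 for degrees 0…10.
[x^10] = 3·0 − 2·0 + 1·1 + 2·2 = 5.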